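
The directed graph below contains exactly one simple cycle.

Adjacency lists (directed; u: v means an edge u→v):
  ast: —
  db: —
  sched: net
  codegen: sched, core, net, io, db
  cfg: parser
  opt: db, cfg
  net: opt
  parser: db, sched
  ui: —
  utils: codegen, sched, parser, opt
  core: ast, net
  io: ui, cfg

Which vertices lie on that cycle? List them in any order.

DFS with gray/black marking from parser:
parser gray
  db gray
  db black
  sched gray
    net gray
      opt gray
        opt→db: db black — skip
        cfg gray
          cfg→parser: parser is gray → back edge
Back edge closes the cycle parser → sched → net → opt → cfg → parser; its vertices are {cfg, net, opt, sched, parser}.

cfg, net, opt, sched, parser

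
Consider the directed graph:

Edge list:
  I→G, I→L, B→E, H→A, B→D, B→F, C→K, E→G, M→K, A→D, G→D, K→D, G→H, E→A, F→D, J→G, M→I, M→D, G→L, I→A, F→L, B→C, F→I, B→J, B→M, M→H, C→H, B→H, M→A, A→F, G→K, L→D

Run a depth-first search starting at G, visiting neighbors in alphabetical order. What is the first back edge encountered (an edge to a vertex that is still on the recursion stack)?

I->A

DFS from G (visiting neighbors in alphabetical order); mark gray on enter, black on exit:
G gray
  D gray
  D black
  H gray
    A gray
      A→D: D black — skip
      F gray
        F→D: D black — skip
        I gray
          I→A: A is gray → back edge
First back edge: I → A.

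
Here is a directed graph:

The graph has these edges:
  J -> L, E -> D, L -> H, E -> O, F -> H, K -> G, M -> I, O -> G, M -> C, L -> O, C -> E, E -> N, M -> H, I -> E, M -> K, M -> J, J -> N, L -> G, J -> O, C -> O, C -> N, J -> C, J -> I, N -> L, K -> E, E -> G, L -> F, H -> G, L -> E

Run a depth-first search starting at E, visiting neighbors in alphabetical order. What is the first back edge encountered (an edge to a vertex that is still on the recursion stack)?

L->E

DFS from E (visiting neighbors in alphabetical order); mark gray on enter, black on exit:
E gray
  D gray
  D black
  G gray
  G black
  N gray
    L gray
      L→E: E is gray → back edge
First back edge: L → E.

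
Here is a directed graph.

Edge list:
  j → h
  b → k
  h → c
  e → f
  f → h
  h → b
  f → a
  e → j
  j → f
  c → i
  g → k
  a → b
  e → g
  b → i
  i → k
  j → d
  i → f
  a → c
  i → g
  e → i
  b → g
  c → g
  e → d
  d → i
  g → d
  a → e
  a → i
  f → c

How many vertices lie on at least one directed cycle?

10

A vertex is on a directed cycle iff it belongs to a strongly connected component of size ≥ 2 (or has a self-loop).
The vertices on cycles are {a, b, c, d, e, f, g, h, i, j} — 10 in total.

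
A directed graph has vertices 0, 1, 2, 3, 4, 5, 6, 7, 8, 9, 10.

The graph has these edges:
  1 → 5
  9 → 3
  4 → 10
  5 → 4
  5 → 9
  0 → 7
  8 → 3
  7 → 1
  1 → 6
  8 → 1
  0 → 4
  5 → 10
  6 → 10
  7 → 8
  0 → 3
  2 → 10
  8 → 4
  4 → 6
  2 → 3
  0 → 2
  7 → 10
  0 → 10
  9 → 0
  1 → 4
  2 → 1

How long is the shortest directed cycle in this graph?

5

For each vertex v, BFS finds the shortest path from v back to v.
The shortest such closed walk is 7 → 1 → 5 → 9 → 0 → 7, length 5.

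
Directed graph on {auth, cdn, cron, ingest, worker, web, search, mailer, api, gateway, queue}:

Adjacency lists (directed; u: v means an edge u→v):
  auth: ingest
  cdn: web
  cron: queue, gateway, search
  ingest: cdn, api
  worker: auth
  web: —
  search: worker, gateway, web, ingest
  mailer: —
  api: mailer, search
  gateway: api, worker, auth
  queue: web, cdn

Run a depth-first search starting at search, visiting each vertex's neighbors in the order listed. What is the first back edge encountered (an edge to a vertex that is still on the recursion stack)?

api->search

DFS from search (visiting each vertex's neighbors in the order listed); mark gray on enter, black on exit:
search gray
  worker gray
    auth gray
      ingest gray
        cdn gray
          web gray
          web black
        cdn black
        api gray
          mailer gray
          mailer black
          api→search: search is gray → back edge
First back edge: api → search.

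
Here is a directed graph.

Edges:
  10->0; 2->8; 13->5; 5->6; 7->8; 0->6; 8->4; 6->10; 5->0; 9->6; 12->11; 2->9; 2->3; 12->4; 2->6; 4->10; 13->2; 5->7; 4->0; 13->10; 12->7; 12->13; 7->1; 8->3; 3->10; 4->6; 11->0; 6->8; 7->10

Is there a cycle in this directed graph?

DFS with white/gray/black marking, starting from 1:
1 gray
1 black
0 gray
  6 gray
    10 gray
      10→0: 0 is gray → back edge
Back edge found, so a cycle exists: 0 → 6 → 10 → 0.

Yes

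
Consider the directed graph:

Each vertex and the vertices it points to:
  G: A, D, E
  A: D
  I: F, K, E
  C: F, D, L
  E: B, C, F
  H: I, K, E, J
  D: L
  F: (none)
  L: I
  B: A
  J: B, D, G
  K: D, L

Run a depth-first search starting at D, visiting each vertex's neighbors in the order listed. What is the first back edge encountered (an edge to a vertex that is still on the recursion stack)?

DFS from D (visiting each vertex's neighbors in the order listed); mark gray on enter, black on exit:
D gray
  L gray
    I gray
      F gray
      F black
      K gray
        K→D: D is gray → back edge
First back edge: K → D.

K->D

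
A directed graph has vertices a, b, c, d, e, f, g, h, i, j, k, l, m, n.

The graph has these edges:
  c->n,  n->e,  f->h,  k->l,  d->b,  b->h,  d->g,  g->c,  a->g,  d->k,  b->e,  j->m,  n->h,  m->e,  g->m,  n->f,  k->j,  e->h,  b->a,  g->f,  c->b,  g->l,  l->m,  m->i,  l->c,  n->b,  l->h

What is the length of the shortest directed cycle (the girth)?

For each vertex v, BFS finds the shortest path from v back to v.
The shortest such closed walk is g → c → b → a → g, length 4.

4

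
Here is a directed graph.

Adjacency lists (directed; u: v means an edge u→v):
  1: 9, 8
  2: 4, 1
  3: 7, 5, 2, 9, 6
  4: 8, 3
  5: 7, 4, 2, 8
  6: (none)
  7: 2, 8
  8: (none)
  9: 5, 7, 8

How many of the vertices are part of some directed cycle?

7

A vertex is on a directed cycle iff it belongs to a strongly connected component of size ≥ 2 (or has a self-loop).
The vertices on cycles are {1, 2, 3, 4, 5, 7, 9} — 7 in total.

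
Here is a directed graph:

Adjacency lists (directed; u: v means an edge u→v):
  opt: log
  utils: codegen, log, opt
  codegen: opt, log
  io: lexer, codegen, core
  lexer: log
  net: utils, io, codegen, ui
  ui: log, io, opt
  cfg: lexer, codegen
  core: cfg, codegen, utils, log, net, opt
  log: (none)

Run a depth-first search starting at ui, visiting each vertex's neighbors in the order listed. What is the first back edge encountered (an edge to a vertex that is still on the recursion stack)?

net->io

DFS from ui (visiting each vertex's neighbors in the order listed); mark gray on enter, black on exit:
ui gray
  log gray
  log black
  io gray
    lexer gray
      lexer→log: log black — skip
    lexer black
    codegen gray
      opt gray
        opt→log: log black — skip
      opt black
      codegen→log: log black — skip
    codegen black
    core gray
      cfg gray
        cfg→lexer: lexer black — skip
        cfg→codegen: codegen black — skip
      cfg black
      core→codegen: codegen black — skip
      utils gray
        utils→codegen: codegen black — skip
        utils→log: log black — skip
        utils→opt: opt black — skip
      utils black
      core→log: log black — skip
      net gray
        net→utils: utils black — skip
        net→io: io is gray → back edge
First back edge: net → io.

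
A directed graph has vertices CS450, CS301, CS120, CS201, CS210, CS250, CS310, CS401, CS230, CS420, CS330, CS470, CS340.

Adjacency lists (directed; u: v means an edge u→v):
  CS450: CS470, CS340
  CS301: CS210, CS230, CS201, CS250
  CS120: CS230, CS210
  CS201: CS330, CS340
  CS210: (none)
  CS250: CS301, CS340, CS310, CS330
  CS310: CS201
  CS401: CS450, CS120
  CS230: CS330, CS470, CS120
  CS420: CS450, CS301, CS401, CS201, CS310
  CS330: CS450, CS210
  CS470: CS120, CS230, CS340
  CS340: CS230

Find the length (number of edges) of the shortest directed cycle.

For each vertex v, BFS finds the shortest path from v back to v.
The shortest such closed walk is CS301 → CS250 → CS301, length 2.

2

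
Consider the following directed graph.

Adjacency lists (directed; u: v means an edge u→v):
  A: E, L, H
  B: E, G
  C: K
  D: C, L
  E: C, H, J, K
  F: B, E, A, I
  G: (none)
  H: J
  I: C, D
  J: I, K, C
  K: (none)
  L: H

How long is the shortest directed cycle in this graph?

5

For each vertex v, BFS finds the shortest path from v back to v.
The shortest such closed walk is I → D → L → H → J → I, length 5.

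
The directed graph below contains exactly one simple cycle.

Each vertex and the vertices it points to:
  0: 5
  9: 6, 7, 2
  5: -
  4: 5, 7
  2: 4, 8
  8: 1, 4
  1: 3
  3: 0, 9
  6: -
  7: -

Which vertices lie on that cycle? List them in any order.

1, 2, 3, 8, 9

DFS with gray/black marking from 8:
8 gray
  1 gray
    3 gray
      0 gray
        5 gray
        5 black
      0 black
      9 gray
        6 gray
        6 black
        7 gray
        7 black
        2 gray
          4 gray
            4→5: 5 black — skip
            4→7: 7 black — skip
          4 black
          2→8: 8 is gray → back edge
Back edge closes the cycle 8 → 1 → 3 → 9 → 2 → 8; its vertices are {1, 2, 3, 8, 9}.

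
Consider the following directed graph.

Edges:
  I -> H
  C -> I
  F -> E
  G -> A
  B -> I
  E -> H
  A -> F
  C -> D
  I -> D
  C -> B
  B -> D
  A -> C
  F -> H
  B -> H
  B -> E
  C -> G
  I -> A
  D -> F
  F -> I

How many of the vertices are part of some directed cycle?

7

A vertex is on a directed cycle iff it belongs to a strongly connected component of size ≥ 2 (or has a self-loop).
The vertices on cycles are {A, B, C, D, F, G, I} — 7 in total.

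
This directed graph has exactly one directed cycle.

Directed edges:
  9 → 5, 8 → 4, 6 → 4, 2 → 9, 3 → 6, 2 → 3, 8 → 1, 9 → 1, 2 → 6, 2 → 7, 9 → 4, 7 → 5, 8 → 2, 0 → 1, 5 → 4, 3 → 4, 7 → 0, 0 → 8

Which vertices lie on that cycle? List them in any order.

DFS with gray/black marking from 2:
2 gray
  3 gray
    6 gray
      4 gray
      4 black
    6 black
    3→4: 4 black — skip
  3 black
  7 gray
    0 gray
      1 gray
      1 black
      8 gray
        8→2: 2 is gray → back edge
Back edge closes the cycle 2 → 7 → 0 → 8 → 2; its vertices are {0, 2, 7, 8}.

0, 2, 7, 8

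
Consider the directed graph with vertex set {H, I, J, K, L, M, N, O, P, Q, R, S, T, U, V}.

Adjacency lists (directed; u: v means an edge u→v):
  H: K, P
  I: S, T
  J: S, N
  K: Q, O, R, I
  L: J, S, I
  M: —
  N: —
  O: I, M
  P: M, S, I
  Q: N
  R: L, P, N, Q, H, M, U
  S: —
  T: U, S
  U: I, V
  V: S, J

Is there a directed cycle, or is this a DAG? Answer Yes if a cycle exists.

DFS with white/gray/black marking, starting from M:
M gray
M black
H gray
  K gray
    Q gray
      N gray
      N black
    Q black
    O gray
      I gray
        S gray
        S black
        T gray
          U gray
            U→I: I is gray → back edge
Back edge found, so a cycle exists: I → T → U → I.

Yes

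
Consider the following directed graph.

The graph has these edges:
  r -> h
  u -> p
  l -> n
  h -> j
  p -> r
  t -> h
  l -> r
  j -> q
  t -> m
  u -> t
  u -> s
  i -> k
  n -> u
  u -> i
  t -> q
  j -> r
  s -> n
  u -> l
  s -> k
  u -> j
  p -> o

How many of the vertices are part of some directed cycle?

7

A vertex is on a directed cycle iff it belongs to a strongly connected component of size ≥ 2 (or has a self-loop).
The vertices on cycles are {h, j, l, n, r, s, u} — 7 in total.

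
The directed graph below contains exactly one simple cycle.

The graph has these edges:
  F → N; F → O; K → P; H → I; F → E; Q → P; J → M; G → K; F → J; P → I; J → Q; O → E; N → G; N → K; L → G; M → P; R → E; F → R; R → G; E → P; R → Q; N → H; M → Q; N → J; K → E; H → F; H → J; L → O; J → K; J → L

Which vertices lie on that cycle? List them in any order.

F, H, N

DFS with gray/black marking from F:
F gray
  E gray
    P gray
      I gray
      I black
    P black
  E black
  R gray
    R→E: E black — skip
    Q gray
      Q→P: P black — skip
    Q black
    G gray
      K gray
        K→P: P black — skip
        K→E: E black — skip
      K black
    G black
  R black
  O gray
    O→E: E black — skip
  O black
  N gray
    N→G: G black — skip
    H gray
      J gray
        J→Q: Q black — skip
        J→K: K black — skip
        L gray
          L→G: G black — skip
          L→O: O black — skip
        L black
        M gray
          M→Q: Q black — skip
          M→P: P black — skip
        M black
      J black
      H→F: F is gray → back edge
Back edge closes the cycle F → N → H → F; its vertices are {F, H, N}.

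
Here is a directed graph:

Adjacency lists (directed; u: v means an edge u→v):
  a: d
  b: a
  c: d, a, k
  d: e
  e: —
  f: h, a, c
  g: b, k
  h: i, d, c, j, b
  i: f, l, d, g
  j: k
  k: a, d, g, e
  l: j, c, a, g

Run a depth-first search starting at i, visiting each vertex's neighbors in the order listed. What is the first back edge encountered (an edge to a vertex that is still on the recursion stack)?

DFS from i (visiting each vertex's neighbors in the order listed); mark gray on enter, black on exit:
i gray
  f gray
    h gray
      h→i: i is gray → back edge
First back edge: h → i.

h→i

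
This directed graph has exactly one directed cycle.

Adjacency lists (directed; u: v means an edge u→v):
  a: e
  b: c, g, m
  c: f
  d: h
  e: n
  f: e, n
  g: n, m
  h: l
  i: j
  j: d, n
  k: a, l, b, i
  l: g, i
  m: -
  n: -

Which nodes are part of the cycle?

d, h, i, j, l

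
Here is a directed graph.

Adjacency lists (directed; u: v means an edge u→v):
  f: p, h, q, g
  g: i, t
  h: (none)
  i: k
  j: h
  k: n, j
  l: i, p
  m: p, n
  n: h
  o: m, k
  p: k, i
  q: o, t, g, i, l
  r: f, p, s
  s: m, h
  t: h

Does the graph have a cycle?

No

DFS with white/gray/black marking, starting from n:
n gray
  h gray
  h black
n black
f gray
  p gray
    k gray
      k→n: n black — skip
      j gray
        j→h: h black — skip
      j black
    k black
    i gray
      i→k: k black — skip
    i black
  p black
  f→h: h black — skip
  q gray
    o gray
      m gray
        m→p: p black — skip
        m→n: n black — skip
      m black
      o→k: k black — skip
    o black
    t gray
      t→h: h black — skip
    t black
    g gray
      g→i: i black — skip
      g→t: t black — skip
    g black
    q→i: i black — skip
    l gray
      l→i: i black — skip
      l→p: p black — skip
    l black
  q black
  f→g: g black — skip
f black
r gray
  r→f: f black — skip
  r→p: p black — skip
  s gray
    s→m: m black — skip
    s→h: h black — skip
  s black
r black
Every edge goes to a white or black vertex — no back edge, so the graph is acyclic.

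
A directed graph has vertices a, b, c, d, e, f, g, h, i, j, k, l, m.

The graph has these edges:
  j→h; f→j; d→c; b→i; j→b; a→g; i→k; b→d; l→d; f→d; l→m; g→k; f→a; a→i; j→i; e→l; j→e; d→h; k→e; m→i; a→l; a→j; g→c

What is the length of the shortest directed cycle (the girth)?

5

For each vertex v, BFS finds the shortest path from v back to v.
The shortest such closed walk is l → m → i → k → e → l, length 5.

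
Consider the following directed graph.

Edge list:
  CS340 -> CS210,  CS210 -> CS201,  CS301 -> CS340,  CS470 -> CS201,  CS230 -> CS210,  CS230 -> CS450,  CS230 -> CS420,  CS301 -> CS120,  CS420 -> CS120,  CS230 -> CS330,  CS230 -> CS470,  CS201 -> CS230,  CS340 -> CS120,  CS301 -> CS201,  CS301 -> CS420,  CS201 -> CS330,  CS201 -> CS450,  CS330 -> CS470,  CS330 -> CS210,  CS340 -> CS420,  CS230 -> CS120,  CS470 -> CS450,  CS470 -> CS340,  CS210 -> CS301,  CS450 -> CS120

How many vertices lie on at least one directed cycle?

7

A vertex is on a directed cycle iff it belongs to a strongly connected component of size ≥ 2 (or has a self-loop).
The vertices on cycles are {CS201, CS210, CS230, CS301, CS330, CS340, CS470} — 7 in total.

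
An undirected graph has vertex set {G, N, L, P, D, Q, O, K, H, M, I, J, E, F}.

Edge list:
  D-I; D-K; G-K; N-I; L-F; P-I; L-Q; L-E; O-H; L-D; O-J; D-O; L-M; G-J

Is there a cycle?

DFS, tracking each vertex's parent; an edge to a visited non-parent vertex closes a cycle.
Start from F:
visit F (parent –)
  visit L (parent F)
    visit E (parent L)
      E–L: parent, skip
    visit Q (parent L)
      Q–L: parent, skip
    visit M (parent L)
      M–L: parent, skip
    visit D (parent L)
      visit K (parent D)
        K–D: parent, skip
        visit G (parent K)
          G–K: parent, skip
          visit J (parent G)
            J–G: parent, skip
            visit O (parent J)
              O–D: D visited and ≠ parent → cycle
Cycle: D – K – G – J – O – D.

Yes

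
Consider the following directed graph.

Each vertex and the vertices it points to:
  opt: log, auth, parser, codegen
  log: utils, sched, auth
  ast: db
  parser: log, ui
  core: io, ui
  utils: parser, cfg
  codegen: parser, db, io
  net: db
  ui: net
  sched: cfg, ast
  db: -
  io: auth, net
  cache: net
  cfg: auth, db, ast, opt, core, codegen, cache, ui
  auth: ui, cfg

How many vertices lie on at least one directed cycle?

A vertex is on a directed cycle iff it belongs to a strongly connected component of size ≥ 2 (or has a self-loop).
The vertices on cycles are {io, cfg, log, opt, auth, core, sched, utils, parser, codegen} — 10 in total.

10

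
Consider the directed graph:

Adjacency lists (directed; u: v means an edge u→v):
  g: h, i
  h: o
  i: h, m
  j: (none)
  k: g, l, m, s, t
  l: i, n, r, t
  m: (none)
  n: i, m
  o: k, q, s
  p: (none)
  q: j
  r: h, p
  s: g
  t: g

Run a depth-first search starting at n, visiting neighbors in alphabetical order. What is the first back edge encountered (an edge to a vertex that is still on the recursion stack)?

g->h

DFS from n (visiting neighbors in alphabetical order); mark gray on enter, black on exit:
n gray
  i gray
    h gray
      o gray
        k gray
          g gray
            g→h: h is gray → back edge
First back edge: g → h.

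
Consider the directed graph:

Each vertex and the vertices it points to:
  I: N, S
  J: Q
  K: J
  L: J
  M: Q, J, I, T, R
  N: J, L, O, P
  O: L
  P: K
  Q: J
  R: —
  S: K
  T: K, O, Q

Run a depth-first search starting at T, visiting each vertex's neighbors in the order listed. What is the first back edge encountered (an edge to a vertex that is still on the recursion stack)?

DFS from T (visiting each vertex's neighbors in the order listed); mark gray on enter, black on exit:
T gray
  K gray
    J gray
      Q gray
        Q→J: J is gray → back edge
First back edge: Q → J.

Q→J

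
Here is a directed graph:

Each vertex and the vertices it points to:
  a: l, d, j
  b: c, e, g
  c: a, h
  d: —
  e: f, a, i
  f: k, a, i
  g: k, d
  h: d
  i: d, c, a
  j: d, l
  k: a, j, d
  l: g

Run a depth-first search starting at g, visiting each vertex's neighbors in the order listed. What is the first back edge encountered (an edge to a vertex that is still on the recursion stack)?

DFS from g (visiting each vertex's neighbors in the order listed); mark gray on enter, black on exit:
g gray
  k gray
    a gray
      l gray
        l→g: g is gray → back edge
First back edge: l → g.

l->g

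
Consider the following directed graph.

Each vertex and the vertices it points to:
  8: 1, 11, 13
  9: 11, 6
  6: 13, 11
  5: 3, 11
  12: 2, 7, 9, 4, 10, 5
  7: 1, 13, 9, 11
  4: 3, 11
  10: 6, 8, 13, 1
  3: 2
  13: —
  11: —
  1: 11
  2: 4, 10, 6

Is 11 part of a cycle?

No

11 lies on a cycle iff there is a path from 11 back to itself.
Exploring from 11, it never reaches itself; equivalently, its strongly connected component is a singleton.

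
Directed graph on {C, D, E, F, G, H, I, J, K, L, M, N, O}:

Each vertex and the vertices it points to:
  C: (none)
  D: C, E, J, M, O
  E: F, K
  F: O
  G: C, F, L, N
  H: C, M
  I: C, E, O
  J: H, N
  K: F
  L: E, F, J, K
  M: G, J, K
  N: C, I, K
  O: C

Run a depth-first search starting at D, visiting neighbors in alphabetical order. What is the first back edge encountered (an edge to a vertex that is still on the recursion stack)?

L→J

DFS from D (visiting neighbors in alphabetical order); mark gray on enter, black on exit:
D gray
  C gray
  C black
  E gray
    F gray
      O gray
        O→C: C black — skip
      O black
    F black
    K gray
      K→F: F black — skip
    K black
  E black
  J gray
    H gray
      H→C: C black — skip
      M gray
        G gray
          G→C: C black — skip
          G→F: F black — skip
          L gray
            L→E: E black — skip
            L→F: F black — skip
            L→J: J is gray → back edge
First back edge: L → J.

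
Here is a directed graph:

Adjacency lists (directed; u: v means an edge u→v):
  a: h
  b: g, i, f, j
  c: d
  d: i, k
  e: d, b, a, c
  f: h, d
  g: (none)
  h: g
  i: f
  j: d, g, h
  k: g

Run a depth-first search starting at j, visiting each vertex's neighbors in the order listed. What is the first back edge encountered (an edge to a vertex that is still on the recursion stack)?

DFS from j (visiting each vertex's neighbors in the order listed); mark gray on enter, black on exit:
j gray
  d gray
    i gray
      f gray
        h gray
          g gray
          g black
        h black
        f→d: d is gray → back edge
First back edge: f → d.

f->d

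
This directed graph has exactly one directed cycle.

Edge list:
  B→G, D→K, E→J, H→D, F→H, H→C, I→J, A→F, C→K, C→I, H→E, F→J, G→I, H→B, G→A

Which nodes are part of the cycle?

A, B, F, G, H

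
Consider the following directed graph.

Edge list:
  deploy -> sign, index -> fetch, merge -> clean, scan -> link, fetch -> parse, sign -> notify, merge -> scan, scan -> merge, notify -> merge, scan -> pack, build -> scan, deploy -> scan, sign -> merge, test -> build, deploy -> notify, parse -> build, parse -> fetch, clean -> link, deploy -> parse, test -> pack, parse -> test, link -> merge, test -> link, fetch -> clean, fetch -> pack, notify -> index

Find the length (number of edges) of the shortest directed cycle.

2

For each vertex v, BFS finds the shortest path from v back to v.
The shortest such closed walk is parse → fetch → parse, length 2.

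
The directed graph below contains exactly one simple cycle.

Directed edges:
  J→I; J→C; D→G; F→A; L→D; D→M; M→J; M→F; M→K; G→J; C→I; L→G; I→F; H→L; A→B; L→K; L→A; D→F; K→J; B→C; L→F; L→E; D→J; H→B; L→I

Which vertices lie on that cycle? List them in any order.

DFS with gray/black marking from A:
A gray
  B gray
    C gray
      I gray
        F gray
          F→A: A is gray → back edge
Back edge closes the cycle A → B → C → I → F → A; its vertices are {A, B, C, F, I}.

A, B, C, F, I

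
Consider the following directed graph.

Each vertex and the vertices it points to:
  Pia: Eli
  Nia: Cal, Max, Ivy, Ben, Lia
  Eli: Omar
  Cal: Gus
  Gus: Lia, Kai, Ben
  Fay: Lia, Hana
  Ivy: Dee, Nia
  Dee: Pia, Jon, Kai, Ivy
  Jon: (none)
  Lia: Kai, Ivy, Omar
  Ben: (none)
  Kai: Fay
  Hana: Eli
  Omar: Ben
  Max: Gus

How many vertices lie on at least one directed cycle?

9

A vertex is on a directed cycle iff it belongs to a strongly connected component of size ≥ 2 (or has a self-loop).
The vertices on cycles are {Cal, Dee, Fay, Gus, Ivy, Kai, Lia, Max, Nia} — 9 in total.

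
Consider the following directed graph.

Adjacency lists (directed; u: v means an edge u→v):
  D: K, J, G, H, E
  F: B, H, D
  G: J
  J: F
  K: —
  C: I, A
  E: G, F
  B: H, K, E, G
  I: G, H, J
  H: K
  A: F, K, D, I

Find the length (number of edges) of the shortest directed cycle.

3

For each vertex v, BFS finds the shortest path from v back to v.
The shortest such closed walk is J → F → D → J, length 3.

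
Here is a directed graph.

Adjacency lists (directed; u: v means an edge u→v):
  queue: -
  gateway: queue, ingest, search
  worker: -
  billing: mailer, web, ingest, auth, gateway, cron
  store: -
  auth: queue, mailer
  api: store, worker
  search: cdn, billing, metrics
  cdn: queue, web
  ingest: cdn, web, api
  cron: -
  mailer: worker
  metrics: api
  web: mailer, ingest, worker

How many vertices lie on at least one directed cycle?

A vertex is on a directed cycle iff it belongs to a strongly connected component of size ≥ 2 (or has a self-loop).
The vertices on cycles are {cdn, web, ingest, search, billing, gateway} — 6 in total.

6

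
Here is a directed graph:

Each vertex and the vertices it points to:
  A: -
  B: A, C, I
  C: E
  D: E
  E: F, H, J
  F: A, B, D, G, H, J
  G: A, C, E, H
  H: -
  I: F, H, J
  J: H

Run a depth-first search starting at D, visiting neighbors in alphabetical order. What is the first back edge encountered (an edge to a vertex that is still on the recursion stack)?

DFS from D (visiting neighbors in alphabetical order); mark gray on enter, black on exit:
D gray
  E gray
    F gray
      A gray
      A black
      B gray
        B→A: A black — skip
        C gray
          C→E: E is gray → back edge
First back edge: C → E.

C->E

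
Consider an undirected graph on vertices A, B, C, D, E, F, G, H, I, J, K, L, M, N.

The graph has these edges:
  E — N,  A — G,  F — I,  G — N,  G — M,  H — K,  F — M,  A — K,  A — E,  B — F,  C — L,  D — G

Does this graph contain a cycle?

DFS, tracking each vertex's parent; an edge to a visited non-parent vertex closes a cycle.
Start from D:
visit D (parent –)
  visit G (parent D)
    G–D: parent, skip
    visit M (parent G)
      visit F (parent M)
        visit B (parent F)
          B–F: parent, skip
        F–M: parent, skip
        visit I (parent F)
          I–F: parent, skip
      M–G: parent, skip
    visit A (parent G)
      visit E (parent A)
        E–A: parent, skip
        visit N (parent E)
          N–E: parent, skip
          N–G: G visited and ≠ parent → cycle
Cycle: G – A – E – N – G.

Yes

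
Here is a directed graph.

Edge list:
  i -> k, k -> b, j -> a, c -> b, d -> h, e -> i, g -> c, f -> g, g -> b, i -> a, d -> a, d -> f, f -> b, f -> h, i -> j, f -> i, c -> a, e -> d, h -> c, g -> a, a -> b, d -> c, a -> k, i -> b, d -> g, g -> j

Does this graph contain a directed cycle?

DFS with white/gray/black marking, starting from i:
i gray
  a gray
    k gray
      b gray
      b black
    k black
    a→b: b black — skip
  a black
  i→b: b black — skip
  i→k: k black — skip
  j gray
    j→a: a black — skip
  j black
i black
c gray
  c→a: a black — skip
  c→b: b black — skip
c black
d gray
  d→c: c black — skip
  d→a: a black — skip
  f gray
    f→i: i black — skip
    h gray
      h→c: c black — skip
    h black
    g gray
      g→b: b black — skip
      g→j: j black — skip
      g→c: c black — skip
      g→a: a black — skip
    g black
    f→b: b black — skip
  f black
  d→h: h black — skip
  d→g: g black — skip
d black
e gray
  e→i: i black — skip
  e→d: d black — skip
e black
Every edge goes to a white or black vertex — no back edge, so the graph is acyclic.

No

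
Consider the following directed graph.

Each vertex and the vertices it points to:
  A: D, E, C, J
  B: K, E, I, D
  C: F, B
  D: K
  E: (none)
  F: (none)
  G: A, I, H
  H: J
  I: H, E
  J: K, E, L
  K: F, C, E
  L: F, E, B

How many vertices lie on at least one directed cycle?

8

A vertex is on a directed cycle iff it belongs to a strongly connected component of size ≥ 2 (or has a self-loop).
The vertices on cycles are {B, C, D, H, I, J, K, L} — 8 in total.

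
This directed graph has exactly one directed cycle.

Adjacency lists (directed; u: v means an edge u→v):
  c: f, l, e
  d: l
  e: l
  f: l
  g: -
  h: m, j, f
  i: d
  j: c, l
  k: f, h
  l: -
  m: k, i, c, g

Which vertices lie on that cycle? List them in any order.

h, k, m

DFS with gray/black marking from h:
h gray
  m gray
    k gray
      f gray
        l gray
        l black
      f black
      k→h: h is gray → back edge
Back edge closes the cycle h → m → k → h; its vertices are {h, k, m}.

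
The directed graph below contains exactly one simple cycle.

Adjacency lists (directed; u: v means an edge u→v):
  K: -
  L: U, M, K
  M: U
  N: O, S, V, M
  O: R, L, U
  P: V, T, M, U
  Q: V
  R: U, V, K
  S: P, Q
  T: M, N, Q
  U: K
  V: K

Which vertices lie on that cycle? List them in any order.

DFS with gray/black marking from N:
N gray
  O gray
    R gray
      U gray
        K gray
        K black
      U black
      V gray
        V→K: K black — skip
      V black
      R→K: K black — skip
    R black
    L gray
      L→U: U black — skip
      M gray
        M→U: U black — skip
      M black
      L→K: K black — skip
    L black
    O→U: U black — skip
  O black
  S gray
    P gray
      P→V: V black — skip
      T gray
        T→M: M black — skip
        T→N: N is gray → back edge
Back edge closes the cycle N → S → P → T → N; its vertices are {N, P, S, T}.

N, P, S, T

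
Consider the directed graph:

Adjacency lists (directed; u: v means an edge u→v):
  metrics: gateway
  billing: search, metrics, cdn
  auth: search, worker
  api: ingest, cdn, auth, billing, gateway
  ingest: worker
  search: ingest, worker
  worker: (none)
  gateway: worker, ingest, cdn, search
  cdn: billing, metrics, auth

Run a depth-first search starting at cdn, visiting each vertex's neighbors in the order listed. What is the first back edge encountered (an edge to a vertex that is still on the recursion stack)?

gateway->cdn

DFS from cdn (visiting each vertex's neighbors in the order listed); mark gray on enter, black on exit:
cdn gray
  billing gray
    search gray
      ingest gray
        worker gray
        worker black
      ingest black
      search→worker: worker black — skip
    search black
    metrics gray
      gateway gray
        gateway→worker: worker black — skip
        gateway→ingest: ingest black — skip
        gateway→cdn: cdn is gray → back edge
First back edge: gateway → cdn.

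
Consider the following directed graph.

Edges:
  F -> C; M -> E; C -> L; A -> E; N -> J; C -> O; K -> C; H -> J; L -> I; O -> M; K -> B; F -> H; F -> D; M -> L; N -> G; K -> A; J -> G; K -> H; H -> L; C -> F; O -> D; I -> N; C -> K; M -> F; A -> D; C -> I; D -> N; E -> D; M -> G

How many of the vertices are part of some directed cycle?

A vertex is on a directed cycle iff it belongs to a strongly connected component of size ≥ 2 (or has a self-loop).
The vertices on cycles are {C, F, K, M, O} — 5 in total.

5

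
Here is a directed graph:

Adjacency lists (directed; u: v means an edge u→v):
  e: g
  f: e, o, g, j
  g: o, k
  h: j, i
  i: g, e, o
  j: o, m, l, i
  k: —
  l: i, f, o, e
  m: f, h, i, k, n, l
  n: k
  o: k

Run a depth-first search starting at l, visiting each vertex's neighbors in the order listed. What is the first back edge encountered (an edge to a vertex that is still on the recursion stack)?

m->f

DFS from l (visiting each vertex's neighbors in the order listed); mark gray on enter, black on exit:
l gray
  i gray
    g gray
      o gray
        k gray
        k black
      o black
      g→k: k black — skip
    g black
    e gray
      e→g: g black — skip
    e black
    i→o: o black — skip
  i black
  f gray
    f→e: e black — skip
    f→o: o black — skip
    f→g: g black — skip
    j gray
      j→o: o black — skip
      m gray
        m→f: f is gray → back edge
First back edge: m → f.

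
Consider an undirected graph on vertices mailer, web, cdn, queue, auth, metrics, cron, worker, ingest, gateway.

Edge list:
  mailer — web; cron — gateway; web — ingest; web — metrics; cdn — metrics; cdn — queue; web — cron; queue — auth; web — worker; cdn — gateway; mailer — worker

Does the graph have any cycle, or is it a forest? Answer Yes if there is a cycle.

Yes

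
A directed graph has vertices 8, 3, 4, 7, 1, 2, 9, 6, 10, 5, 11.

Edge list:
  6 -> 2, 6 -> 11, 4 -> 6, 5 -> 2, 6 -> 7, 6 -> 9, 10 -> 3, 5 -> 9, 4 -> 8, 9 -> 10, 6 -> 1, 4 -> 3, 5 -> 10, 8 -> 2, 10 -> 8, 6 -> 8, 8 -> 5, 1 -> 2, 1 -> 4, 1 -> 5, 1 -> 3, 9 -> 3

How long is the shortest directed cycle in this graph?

3

For each vertex v, BFS finds the shortest path from v back to v.
The shortest such closed walk is 1 → 4 → 6 → 1, length 3.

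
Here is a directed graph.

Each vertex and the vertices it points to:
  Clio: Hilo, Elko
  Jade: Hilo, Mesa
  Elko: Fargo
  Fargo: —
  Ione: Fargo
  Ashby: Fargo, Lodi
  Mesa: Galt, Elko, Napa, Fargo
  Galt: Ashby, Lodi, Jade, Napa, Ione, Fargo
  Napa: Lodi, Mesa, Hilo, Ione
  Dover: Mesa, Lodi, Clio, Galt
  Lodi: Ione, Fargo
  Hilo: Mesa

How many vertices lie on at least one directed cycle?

5

A vertex is on a directed cycle iff it belongs to a strongly connected component of size ≥ 2 (or has a self-loop).
The vertices on cycles are {Galt, Hilo, Jade, Mesa, Napa} — 5 in total.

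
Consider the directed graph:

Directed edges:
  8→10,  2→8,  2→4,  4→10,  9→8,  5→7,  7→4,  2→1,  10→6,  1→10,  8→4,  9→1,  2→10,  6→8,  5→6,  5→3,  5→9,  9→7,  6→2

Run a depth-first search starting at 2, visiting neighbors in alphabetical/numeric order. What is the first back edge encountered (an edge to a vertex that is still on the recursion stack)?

DFS from 2 (visiting neighbors in alphabetical/numeric order); mark gray on enter, black on exit:
2 gray
  1 gray
    10 gray
      6 gray
        6→2: 2 is gray → back edge
First back edge: 6 → 2.

6->2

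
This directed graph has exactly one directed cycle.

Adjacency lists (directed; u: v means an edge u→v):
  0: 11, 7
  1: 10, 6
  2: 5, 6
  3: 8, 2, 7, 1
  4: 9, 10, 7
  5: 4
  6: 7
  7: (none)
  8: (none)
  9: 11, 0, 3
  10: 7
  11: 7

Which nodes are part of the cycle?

2, 3, 4, 5, 9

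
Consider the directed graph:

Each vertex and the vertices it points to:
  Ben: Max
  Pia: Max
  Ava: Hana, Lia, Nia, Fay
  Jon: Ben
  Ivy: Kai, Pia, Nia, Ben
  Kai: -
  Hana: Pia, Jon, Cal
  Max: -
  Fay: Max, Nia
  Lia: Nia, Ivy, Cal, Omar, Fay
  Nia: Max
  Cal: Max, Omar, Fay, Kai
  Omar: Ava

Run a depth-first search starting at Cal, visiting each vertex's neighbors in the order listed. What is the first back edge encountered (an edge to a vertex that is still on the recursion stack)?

DFS from Cal (visiting each vertex's neighbors in the order listed); mark gray on enter, black on exit:
Cal gray
  Max gray
  Max black
  Omar gray
    Ava gray
      Hana gray
        Pia gray
          Pia→Max: Max black — skip
        Pia black
        Jon gray
          Ben gray
            Ben→Max: Max black — skip
          Ben black
        Jon black
        Hana→Cal: Cal is gray → back edge
First back edge: Hana → Cal.

Hana→Cal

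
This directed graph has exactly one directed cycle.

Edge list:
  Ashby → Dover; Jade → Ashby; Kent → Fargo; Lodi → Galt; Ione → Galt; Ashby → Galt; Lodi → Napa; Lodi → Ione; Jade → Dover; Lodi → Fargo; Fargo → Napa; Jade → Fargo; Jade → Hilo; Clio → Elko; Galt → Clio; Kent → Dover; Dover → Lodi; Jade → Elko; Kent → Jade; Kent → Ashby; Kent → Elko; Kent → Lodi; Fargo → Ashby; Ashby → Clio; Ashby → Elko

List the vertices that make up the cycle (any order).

Lodi, Ashby, Dover, Fargo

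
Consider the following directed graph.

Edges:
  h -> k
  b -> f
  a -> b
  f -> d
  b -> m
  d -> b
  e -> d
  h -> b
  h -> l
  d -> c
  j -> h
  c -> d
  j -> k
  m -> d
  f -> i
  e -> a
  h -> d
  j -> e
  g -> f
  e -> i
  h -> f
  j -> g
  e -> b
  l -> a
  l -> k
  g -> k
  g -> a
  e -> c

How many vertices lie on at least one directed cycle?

5

A vertex is on a directed cycle iff it belongs to a strongly connected component of size ≥ 2 (or has a self-loop).
The vertices on cycles are {b, c, d, f, m} — 5 in total.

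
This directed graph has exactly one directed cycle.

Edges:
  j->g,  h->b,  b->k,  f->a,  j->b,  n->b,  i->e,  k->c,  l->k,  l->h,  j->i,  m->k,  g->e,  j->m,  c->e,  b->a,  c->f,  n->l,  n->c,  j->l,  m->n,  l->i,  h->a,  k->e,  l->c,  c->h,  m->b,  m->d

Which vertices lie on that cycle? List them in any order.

b, c, h, k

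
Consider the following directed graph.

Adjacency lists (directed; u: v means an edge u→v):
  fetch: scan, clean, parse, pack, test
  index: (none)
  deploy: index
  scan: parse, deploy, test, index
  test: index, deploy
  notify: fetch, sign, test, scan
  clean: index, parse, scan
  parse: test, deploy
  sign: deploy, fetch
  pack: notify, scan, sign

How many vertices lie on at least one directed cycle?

4

A vertex is on a directed cycle iff it belongs to a strongly connected component of size ≥ 2 (or has a self-loop).
The vertices on cycles are {pack, sign, fetch, notify} — 4 in total.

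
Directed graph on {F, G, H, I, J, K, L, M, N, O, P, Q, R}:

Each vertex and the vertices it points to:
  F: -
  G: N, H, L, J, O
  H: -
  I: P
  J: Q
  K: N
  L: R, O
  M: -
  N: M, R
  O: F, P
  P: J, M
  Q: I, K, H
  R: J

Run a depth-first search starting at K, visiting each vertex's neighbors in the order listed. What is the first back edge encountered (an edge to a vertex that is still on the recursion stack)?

P→J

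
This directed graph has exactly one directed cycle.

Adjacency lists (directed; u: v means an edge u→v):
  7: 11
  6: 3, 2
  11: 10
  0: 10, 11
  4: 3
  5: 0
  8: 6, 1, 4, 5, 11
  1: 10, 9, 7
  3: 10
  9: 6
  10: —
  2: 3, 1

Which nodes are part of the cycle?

DFS with gray/black marking from 1:
1 gray
  10 gray
  10 black
  9 gray
    6 gray
      3 gray
        3→10: 10 black — skip
      3 black
      2 gray
        2→3: 3 black — skip
        2→1: 1 is gray → back edge
Back edge closes the cycle 1 → 9 → 6 → 2 → 1; its vertices are {1, 2, 6, 9}.

1, 2, 6, 9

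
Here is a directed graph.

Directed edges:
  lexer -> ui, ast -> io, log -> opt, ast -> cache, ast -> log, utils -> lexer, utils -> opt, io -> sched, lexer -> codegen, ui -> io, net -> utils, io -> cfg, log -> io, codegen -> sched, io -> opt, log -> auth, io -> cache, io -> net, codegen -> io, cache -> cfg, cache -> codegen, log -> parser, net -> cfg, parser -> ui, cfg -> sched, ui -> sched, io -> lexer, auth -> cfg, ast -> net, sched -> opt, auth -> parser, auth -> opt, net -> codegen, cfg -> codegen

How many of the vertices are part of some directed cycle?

A vertex is on a directed cycle iff it belongs to a strongly connected component of size ≥ 2 (or has a self-loop).
The vertices on cycles are {io, ui, cfg, net, cache, lexer, utils, codegen} — 8 in total.

8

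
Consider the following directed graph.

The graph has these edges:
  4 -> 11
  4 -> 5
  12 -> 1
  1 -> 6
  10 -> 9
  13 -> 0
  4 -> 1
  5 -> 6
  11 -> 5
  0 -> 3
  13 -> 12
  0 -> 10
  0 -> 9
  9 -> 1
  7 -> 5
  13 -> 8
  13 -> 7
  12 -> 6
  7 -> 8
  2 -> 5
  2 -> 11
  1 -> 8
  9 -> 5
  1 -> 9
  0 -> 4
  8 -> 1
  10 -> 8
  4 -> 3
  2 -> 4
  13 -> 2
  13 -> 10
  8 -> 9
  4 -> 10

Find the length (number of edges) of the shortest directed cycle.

For each vertex v, BFS finds the shortest path from v back to v.
The shortest such closed walk is 8 → 1 → 8, length 2.

2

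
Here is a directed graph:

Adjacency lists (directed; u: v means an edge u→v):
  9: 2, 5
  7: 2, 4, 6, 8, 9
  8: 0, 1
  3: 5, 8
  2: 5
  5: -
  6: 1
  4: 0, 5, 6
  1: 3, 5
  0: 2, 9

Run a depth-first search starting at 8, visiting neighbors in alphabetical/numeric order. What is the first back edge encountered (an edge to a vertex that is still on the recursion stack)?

3->8

DFS from 8 (visiting neighbors in alphabetical/numeric order); mark gray on enter, black on exit:
8 gray
  0 gray
    2 gray
      5 gray
      5 black
    2 black
    9 gray
      9→2: 2 black — skip
      9→5: 5 black — skip
    9 black
  0 black
  1 gray
    3 gray
      3→5: 5 black — skip
      3→8: 8 is gray → back edge
First back edge: 3 → 8.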